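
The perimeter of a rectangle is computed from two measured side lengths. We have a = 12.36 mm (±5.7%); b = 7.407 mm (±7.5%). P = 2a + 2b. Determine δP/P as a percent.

4.54%

For a sum/difference, combine absolute errors in quadrature:
  (2·δa)² = 1.99;  (2·δb)² = 1.23
δP = √(3.22) = 1.79 mm
P = 39.53 mm, so δP/P = 1.79/39.53 = 0.0454.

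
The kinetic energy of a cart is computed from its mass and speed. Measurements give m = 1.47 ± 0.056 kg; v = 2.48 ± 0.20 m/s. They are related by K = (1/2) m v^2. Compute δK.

Relative error in a monomial: (δK/K)² = Σ (nᵢ · δxᵢ/xᵢ)².
  (1·δm/m)² = (1×0.0381)² = 0.00145;  (2·δv/v)² = (2×0.0806)² = 0.0260
δK/K = √(0.0275) = 0.166
K = 4.52 J, so δK = 0.166 × 4.52 = 0.749 J.

0.749 J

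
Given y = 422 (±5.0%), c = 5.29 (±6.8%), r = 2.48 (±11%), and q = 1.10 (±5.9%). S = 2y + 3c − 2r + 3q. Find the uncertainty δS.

42.2

Sums and differences: (δS)² = Σ (cᵢ δxᵢ)².
  (2·δy)² = 1780;  (3·δc)² = 1.16;  (2·δr)² = 0.298;  (3·δq)² = 0.0379
δS = √(1780) = 42.2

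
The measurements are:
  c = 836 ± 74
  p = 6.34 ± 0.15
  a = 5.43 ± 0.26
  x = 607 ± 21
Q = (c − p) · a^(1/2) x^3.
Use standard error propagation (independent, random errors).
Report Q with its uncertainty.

(4.32 ± 0.601) × 10^11

Let u = c − p = 830. δu = √(δc² + δp²) = √(5480 + 0.0225) = 74.0, so δu/u = 0.0892.
Q is then a monomial in u, a, x:
δQ/Q = √((δu/u)² + (½·δa/a)² + (3·δx/x)²) = √(0.00796 + 0.000573 + 0.0108) = 0.139
Q = 4.32e+11, so δQ = 0.139 × 4.32e+11 = 6.01e+10.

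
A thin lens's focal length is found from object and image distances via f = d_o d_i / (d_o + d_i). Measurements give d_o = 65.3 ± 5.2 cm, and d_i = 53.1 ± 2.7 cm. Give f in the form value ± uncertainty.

29.3 ± 1.33 cm

∂f/∂d_o = (d_i/(d_o+d_i))² = 0.201;  ∂f/∂d_i = (d_o/(d_o+d_i))² = 0.304
δf = √((∂f/∂d_o · δd_o)² + (∂f/∂d_i · δd_i)²) = √(1.09 + 0.674) = 1.33 cm
f = 29.3 cm.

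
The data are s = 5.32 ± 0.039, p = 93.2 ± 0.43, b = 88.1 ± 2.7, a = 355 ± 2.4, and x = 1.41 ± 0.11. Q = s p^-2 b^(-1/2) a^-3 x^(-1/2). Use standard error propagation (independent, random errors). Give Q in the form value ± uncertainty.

Each factor contributes (exponent × relative error)² to (δQ/Q)²:
  (1·δs/s)² = (1×0.00733)² = 5.37e-05;  (-2·δp/p)² = (-2×0.00461)² = 8.51e-05;  (−½·δb/b)² = (-0.5×0.0306)² = 0.000235;  (-3·δa/a)² = (-3×0.00676)² = 0.000411;  (−½·δx/x)² = (-0.5×0.0780)² = 0.00152
δQ/Q = √(0.00231) = 0.0480
Q = 1.23e-12, so δQ = 0.0480 × 1.23e-12 = 5.9e-14.

(1.23 ± 0.0590) × 10^-12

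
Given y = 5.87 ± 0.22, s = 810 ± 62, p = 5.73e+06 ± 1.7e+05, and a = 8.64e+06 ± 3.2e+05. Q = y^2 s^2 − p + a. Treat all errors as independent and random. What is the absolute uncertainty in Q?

3.87e+06

Let w = y^2·s^2 = 2.26e+07. δw/w = √((2·δy/y)² + (2·δs/s)²) = √(0.00562 + 0.0234) = 0.170, so δw = 3.85e+06.
Q = w − p + a: δQ = √(δw² + δp² + δa²) = √(1.48e+13 + 2.89e+10 + 1.02e+11) = 3.87e+06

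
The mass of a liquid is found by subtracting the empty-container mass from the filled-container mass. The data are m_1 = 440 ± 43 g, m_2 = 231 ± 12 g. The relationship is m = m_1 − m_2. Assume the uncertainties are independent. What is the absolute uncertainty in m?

44.6 g

m is a linear combination, so absolute uncertainties add in quadrature:
  (δm_1)² = 1850;  (δm_2)² = 144
δm = √(1990) = 44.6 g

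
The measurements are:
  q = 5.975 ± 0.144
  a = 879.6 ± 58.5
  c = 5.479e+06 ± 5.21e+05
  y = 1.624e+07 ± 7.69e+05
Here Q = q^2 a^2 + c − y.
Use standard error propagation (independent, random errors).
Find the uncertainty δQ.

4.02e+06

Let p = q^2·a^2 = 2.762e+07. δp/p = √((2·δq/q)² + (2·δa/a)²) = √(0.00232 + 0.0177) = 0.141, so δp = 3.91e+06.
Q = p + c − y: δQ = √(δp² + δc² + δy²) = √(1.53e+13 + 2.71e+11 + 5.91e+11) = 4.02e+06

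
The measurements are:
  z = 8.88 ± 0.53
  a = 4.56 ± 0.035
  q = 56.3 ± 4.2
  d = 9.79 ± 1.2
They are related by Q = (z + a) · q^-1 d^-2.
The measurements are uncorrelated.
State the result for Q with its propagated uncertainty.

0.00249 ± 0.000646

Let u = z + a = 13.4. δu = √(δz² + δa²) = √(0.281 + 0.00123) = 0.531, so δu/u = 0.0395.
Q is then a monomial in u, q, d:
δQ/Q = √((δu/u)² + (-1·δq/q)² + (-2·δd/d)²) = √(0.00156 + 0.00557 + 0.0601) = 0.259
Q = 0.00249, so δQ = 0.259 × 0.00249 = 0.000646.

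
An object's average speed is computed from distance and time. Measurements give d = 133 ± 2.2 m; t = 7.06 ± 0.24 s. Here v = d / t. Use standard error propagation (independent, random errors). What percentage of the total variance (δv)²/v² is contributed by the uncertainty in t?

(δv/v)² = (1·δd/d)² + (-1·δt/t)²
  d term: (1×0.0165)² = 0.000274
  t term: (-1×0.0340)² = 0.00116
Total = 0.00143. Share from t = 0.00116/0.00143 = 0.809.

80.9%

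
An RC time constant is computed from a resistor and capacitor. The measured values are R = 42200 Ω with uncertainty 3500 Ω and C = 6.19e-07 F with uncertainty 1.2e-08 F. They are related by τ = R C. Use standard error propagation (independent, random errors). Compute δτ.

Since τ is a product/quotient, work with relative uncertainties:
  (1·δR/R)² = (1×0.0829)² = 0.00688;  (1·δC/C)² = (1×0.0194)² = 0.000376
δτ/τ = √(0.00725) = 0.0852
τ = 0.0261 s, so δτ = 0.0852 × 0.0261 = 0.00222 s.

0.00222 s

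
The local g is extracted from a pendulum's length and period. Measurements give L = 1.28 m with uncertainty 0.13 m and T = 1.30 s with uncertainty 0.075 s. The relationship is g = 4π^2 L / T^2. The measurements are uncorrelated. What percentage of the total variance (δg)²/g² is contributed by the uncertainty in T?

56.3%

(δg/g)² = (1·δL/L)² + (-2·δT/T)²
  L term: (1×0.102)² = 0.0103
  T term: (-2×0.0577)² = 0.0133
Total = 0.0236. Share from T = 0.0133/0.0236 = 0.563.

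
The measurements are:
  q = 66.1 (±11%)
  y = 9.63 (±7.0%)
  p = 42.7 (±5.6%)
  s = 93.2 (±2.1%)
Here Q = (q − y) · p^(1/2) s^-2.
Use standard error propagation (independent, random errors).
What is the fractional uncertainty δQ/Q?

Let u = q − y = 56.5. δu = √(δq² + δy²) = √(52.9 + 0.454) = 7.30, so δu/u = 0.129.
Q is then a monomial in u, p, s:
δQ/Q = √((δu/u)² + (½·δp/p)² + (-2·δs/s)²) = √(0.0167 + 0.000784 + 0.00176) = 0.139

0.139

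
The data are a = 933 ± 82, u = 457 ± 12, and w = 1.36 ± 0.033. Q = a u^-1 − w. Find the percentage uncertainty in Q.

27.9%

Let p = a·u^-1 = 2.04. δp/p = √((1·δa/a)² + (-1·δu/u)²) = √(0.00772 + 0.000689) = 0.0917, so δp = 0.187.
Q = p − w: δQ = √(δp² + δw²) = √(0.0351 + 0.00109) = 0.190
Q = 0.682, so δQ/Q = 0.190/0.682 = 0.279.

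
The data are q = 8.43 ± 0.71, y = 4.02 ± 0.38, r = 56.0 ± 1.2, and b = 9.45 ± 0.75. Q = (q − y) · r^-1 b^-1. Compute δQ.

Let u = q − y = 4.41. δu = √(δq² + δy²) = √(0.504 + 0.144) = 0.805, so δu/u = 0.183.
Q is then a monomial in u, r, b:
δQ/Q = √((δu/u)² + (-1·δr/r)² + (-1·δb/b)²) = √(0.0333 + 0.000459 + 0.00630) = 0.200
Q = 0.00833, so δQ = 0.200 × 0.00833 = 0.00167.

0.00167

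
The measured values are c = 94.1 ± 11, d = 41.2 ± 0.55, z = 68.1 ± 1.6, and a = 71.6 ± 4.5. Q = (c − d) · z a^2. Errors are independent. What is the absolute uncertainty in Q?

4.51e+06

Let u = c − d = 52.9. δu = √(δc² + δd²) = √(121 + 0.303) = 11.0, so δu/u = 0.208.
Q is then a monomial in u, z, a:
δQ/Q = √((δu/u)² + (1·δz/z)² + (2·δa/a)²) = √(0.0433 + 0.000552 + 0.0158) = 0.244
Q = 1.85e+07, so δQ = 0.244 × 1.85e+07 = 4.51e+06.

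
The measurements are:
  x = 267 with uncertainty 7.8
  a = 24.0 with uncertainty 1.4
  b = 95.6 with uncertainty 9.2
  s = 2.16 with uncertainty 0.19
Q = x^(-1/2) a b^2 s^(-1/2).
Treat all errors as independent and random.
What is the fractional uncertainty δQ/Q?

0.206

For a monomial Q ∝ x^(-1/2), a, b^2, s^(-1/2), fractional errors add in quadrature:
  (−½·δx/x)² = (-0.5×0.0292)² = 0.000213;  (1·δa/a)² = (1×0.0583)² = 0.00340;  (2·δb/b)² = (2×0.0962)² = 0.0370;  (−½·δs/s)² = (-0.5×0.0880)² = 0.00193
δQ/Q = √(0.0426) = 0.206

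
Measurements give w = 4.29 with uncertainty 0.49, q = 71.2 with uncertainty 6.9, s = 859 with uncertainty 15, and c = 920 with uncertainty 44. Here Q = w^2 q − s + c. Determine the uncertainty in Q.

Let p = w^2·q = 1310. δp/p = √((2·δw/w)² + (1·δq/q)²) = √(0.0522 + 0.00939) = 0.248, so δp = 325.
Q = p − s + c: δQ = √(δp² + δs² + δc²) = √(1.06e+05 + 225 + 1940) = 328

328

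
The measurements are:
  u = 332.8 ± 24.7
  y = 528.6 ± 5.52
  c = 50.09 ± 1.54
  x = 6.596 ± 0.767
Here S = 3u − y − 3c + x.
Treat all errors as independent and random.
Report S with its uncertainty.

S is a linear combination, so absolute uncertainties add in quadrature:
  (3·δu)² = 5490;  (δy)² = 30.5;  (3·δc)² = 21.3;  (δx)² = 0.588
δS = √(5540) = 74.5
S = 326.1.

326.1 ± 74.5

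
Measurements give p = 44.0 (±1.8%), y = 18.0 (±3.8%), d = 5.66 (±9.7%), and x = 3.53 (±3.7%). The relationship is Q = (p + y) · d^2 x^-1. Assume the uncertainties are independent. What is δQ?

Let u = p + y = 62.0. δu = √(δp² + δy²) = √(0.627 + 0.468) = 1.05, so δu/u = 0.0169.
Q is then a monomial in u, d, x:
δQ/Q = √((δu/u)² + (2·δd/d)² + (-1·δx/x)²) = √(0.000285 + 0.0376 + 0.00137) = 0.198
Q = 563, so δQ = 0.198 × 563 = 112.

112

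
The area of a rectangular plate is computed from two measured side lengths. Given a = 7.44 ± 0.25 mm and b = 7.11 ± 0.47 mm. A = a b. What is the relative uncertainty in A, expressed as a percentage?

7.42%

A is a product of powers, so relative uncertainties combine in quadrature:
  (1·δa/a)² = (1×0.0336)² = 0.00113;  (1·δb/b)² = (1×0.0661)² = 0.00437
δA/A = √(0.00550) = 0.0742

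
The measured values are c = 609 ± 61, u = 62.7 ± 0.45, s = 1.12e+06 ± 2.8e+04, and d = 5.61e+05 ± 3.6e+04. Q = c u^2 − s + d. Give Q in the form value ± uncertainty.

Let p = c·u^2 = 2.39e+06. δp/p = √((1·δc/c)² + (2·δu/u)²) = √(0.0100 + 0.000206) = 0.101, so δp = 2.42e+05.
Q = p − s + d: δQ = √(δp² + δs² + δd²) = √(5.87e+10 + 7.84e+08 + 1.3e+09) = 2.47e+05
Q = 1.84e+06.

(1.84 ± 0.247) × 10^6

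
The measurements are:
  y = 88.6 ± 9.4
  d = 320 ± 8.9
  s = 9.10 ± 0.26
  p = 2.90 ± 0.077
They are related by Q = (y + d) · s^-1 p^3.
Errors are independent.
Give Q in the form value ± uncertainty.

Let u = y + d = 409. δu = √(δy² + δd²) = √(88.4 + 79.2) = 12.9, so δu/u = 0.0317.
Q is then a monomial in u, s, p:
δQ/Q = √((δu/u)² + (-1·δs/s)² + (3·δp/p)²) = √(0.00100 + 0.000816 + 0.00634) = 0.0904
Q = 1100, so δQ = 0.0904 × 1100 = 99.0.

1100 ± 99.0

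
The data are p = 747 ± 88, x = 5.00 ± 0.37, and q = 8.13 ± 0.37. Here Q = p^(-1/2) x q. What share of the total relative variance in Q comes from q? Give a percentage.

18.8%

(δQ/Q)² = (−½·δp/p)² + (1·δx/x)² + (1·δq/q)²
  p term: (-0.5×0.118)² = 0.00347
  x term: (1×0.0740)² = 0.00548
  q term: (1×0.0455)² = 0.00207
Total = 0.0110. Share from q = 0.00207/0.0110 = 0.188.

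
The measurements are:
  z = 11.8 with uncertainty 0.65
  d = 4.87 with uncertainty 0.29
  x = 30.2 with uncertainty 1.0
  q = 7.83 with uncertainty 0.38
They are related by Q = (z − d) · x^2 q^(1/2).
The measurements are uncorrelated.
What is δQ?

Let u = z − d = 6.93. δu = √(δz² + δd²) = √(0.423 + 0.0841) = 0.712, so δu/u = 0.103.
Q is then a monomial in u, x, q:
δQ/Q = √((δu/u)² + (2·δx/x)² + (½·δq/q)²) = √(0.0105 + 0.00439 + 0.000589) = 0.125
Q = 17700, so δQ = 0.125 × 17700 = 2200.

2200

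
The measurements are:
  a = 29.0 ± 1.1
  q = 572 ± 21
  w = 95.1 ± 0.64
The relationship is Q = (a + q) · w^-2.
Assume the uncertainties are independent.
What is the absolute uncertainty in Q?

0.00249

Let u = a + q = 601. δu = √(δa² + δq²) = √(1.21 + 441) = 21.0, so δu/u = 0.0350.
Q is then a monomial in u, w:
δQ/Q = √((δu/u)² + (-2·δw/w)²) = √(0.00122 + 0.000181) = 0.0375
Q = 0.0665, so δQ = 0.0375 × 0.0665 = 0.00249.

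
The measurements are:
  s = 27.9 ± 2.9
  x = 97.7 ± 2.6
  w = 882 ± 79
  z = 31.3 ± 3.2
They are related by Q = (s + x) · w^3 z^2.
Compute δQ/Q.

0.339

Let u = s + x = 126. δu = √(δs² + δx²) = √(8.41 + 6.76) = 3.89, so δu/u = 0.0310.
Q is then a monomial in u, w, z:
δQ/Q = √((δu/u)² + (3·δw/w)² + (2·δz/z)²) = √(0.000962 + 0.0722 + 0.0418) = 0.339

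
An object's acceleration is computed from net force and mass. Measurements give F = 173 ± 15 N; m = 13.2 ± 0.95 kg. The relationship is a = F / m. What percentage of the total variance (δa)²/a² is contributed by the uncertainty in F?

59.2%

(δa/a)² = (1·δF/F)² + (-1·δm/m)²
  F term: (1×0.0867)² = 0.00752
  m term: (-1×0.0720)² = 0.00518
Total = 0.0127. Share from F = 0.00752/0.0127 = 0.592.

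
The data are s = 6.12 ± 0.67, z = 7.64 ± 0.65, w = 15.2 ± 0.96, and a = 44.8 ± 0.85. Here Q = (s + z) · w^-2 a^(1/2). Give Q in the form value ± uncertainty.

Let u = s + z = 13.8. δu = √(δs² + δz²) = √(0.449 + 0.423) = 0.933, so δu/u = 0.0678.
Q is then a monomial in u, w, a:
δQ/Q = √((δu/u)² + (-2·δw/w)² + (½·δa/a)²) = √(0.00460 + 0.0160 + 9e-05) = 0.144
Q = 0.399, so δQ = 0.144 × 0.399 = 0.0573.

0.399 ± 0.0573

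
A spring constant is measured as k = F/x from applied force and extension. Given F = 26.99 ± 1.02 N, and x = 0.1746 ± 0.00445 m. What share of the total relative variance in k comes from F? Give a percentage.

(δk/k)² = (1·δF/F)² + (-1·δx/x)²
  F term: (1×0.0378)² = 0.00143
  x term: (-1×0.0255)² = 0.000650
Total = 0.00208. Share from F = 0.00143/0.00208 = 0.687.

68.7%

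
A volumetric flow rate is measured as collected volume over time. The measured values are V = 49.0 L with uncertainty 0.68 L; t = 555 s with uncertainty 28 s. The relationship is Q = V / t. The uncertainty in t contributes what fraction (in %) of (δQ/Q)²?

93.0%

(δQ/Q)² = (1·δV/V)² + (-1·δt/t)²
  V term: (1×0.0139)² = 0.000193
  t term: (-1×0.0505)² = 0.00255
Total = 0.00274. Share from t = 0.00255/0.00274 = 0.930.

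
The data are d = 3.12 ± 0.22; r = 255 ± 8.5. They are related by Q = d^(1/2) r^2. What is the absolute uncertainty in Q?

8660

Each factor contributes (exponent × relative error)² to (δQ/Q)²:
  (½·δd/d)² = (0.5×0.0705)² = 0.00124;  (2·δr/r)² = (2×0.0333)² = 0.00444
δQ/Q = √(0.00569) = 0.0754
Q = 1.15e+05, so δQ = 0.0754 × 1.15e+05 = 8660.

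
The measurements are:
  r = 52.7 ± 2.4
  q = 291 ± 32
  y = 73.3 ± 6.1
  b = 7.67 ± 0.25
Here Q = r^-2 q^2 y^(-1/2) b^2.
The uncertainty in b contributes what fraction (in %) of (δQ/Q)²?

6.78%

(δQ/Q)² = (-2·δr/r)² + (2·δq/q)² + (−½·δy/y)² + (2·δb/b)²
  r term: (-2×0.0455)² = 0.00830
  q term: (2×0.110)² = 0.0484
  y term: (-0.5×0.0832)² = 0.00173
  b term: (2×0.0326)² = 0.00425
Total = 0.0626. Share from b = 0.00425/0.0626 = 0.0678.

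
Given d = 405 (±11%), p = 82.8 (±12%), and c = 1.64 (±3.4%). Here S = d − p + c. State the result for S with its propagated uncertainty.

324 ± 45.6

Sums and differences: (δS)² = Σ (cᵢ δxᵢ)².
  (δd)² = 1980;  (δp)² = 98.7;  (δc)² = 0.00311
δS = √(2080) = 45.6
S = 324.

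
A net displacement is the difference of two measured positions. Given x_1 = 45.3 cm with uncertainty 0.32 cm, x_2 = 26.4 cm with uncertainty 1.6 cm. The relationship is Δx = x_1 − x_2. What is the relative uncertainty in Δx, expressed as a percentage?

Sums and differences: (δΔx)² = Σ (cᵢ δxᵢ)².
  (δx_1)² = 0.102;  (δx_2)² = 2.56
δΔx = √(2.66) = 1.63 cm
Δx = 18.9 cm, so δΔx/Δx = 1.63/18.9 = 0.0863.

8.63%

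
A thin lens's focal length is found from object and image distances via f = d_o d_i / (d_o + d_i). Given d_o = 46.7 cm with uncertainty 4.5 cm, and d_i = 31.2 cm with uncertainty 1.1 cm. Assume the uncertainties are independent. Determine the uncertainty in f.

0.823 cm

∂f/∂d_o = (d_i/(d_o+d_i))² = 0.160;  ∂f/∂d_i = (d_o/(d_o+d_i))² = 0.359
δf = √((∂f/∂d_o · δd_o)² + (∂f/∂d_i · δd_i)²) = √(0.521 + 0.156) = 0.823 cm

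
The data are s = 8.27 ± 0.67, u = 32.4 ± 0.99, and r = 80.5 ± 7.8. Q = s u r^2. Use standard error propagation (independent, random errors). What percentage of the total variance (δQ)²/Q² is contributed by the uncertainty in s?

14.6%

(δQ/Q)² = (1·δs/s)² + (1·δu/u)² + (2·δr/r)²
  s term: (1×0.0810)² = 0.00656
  u term: (1×0.0306)² = 0.000934
  r term: (2×0.0969)² = 0.0376
Total = 0.0451. Share from s = 0.00656/0.0451 = 0.146.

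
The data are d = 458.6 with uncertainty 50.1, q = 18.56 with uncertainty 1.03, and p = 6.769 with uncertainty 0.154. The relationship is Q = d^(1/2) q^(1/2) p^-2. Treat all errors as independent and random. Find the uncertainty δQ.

Each factor contributes (exponent × relative error)² to (δQ/Q)²:
  (½·δd/d)² = (0.5×0.109)² = 0.00298;  (½·δq/q)² = (0.5×0.0555)² = 0.000770;  (-2·δp/p)² = (-2×0.0228)² = 0.00207
δQ/Q = √(0.00582) = 0.0763
Q = 2.014, so δQ = 0.0763 × 2.014 = 0.154.

0.154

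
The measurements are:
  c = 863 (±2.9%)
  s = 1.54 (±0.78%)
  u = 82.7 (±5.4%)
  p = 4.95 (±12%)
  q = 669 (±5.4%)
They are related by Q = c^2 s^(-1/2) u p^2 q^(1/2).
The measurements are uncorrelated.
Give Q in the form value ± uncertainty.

(3.15 ± 0.800) × 10^10

Q is a product of powers, so relative uncertainties combine in quadrature:
  (2·δc/c)² = (2×0.0290)² = 0.00336;  (−½·δs/s)² = (-0.5×0.00780)² = 1.52e-05;  (1·δu/u)² = (1×0.0540)² = 0.00292;  (2·δp/p)² = (2×0.120)² = 0.0576;  (½·δq/q)² = (0.5×0.0540)² = 0.000729
δQ/Q = √(0.0646) = 0.254
Q = 3.15e+10, so δQ = 0.254 × 3.15e+10 = 8e+09.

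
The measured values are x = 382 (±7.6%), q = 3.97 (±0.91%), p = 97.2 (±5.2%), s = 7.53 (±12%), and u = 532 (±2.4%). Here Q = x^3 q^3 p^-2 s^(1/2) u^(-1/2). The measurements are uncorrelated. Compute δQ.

11400

For a monomial Q ∝ x^3, q^3, p^-2, s^(1/2), u^(-1/2), fractional errors add in quadrature:
  (3·δx/x)² = (3×0.0760)² = 0.0520;  (3·δq/q)² = (3×0.00910)² = 0.000745;  (-2·δp/p)² = (-2×0.0520)² = 0.0108;  (½·δs/s)² = (0.5×0.120)² = 0.00360;  (−½·δu/u)² = (-0.5×0.0240)² = 0.000144
δQ/Q = √(0.0673) = 0.259
Q = 43900, so δQ = 0.259 × 43900 = 11400.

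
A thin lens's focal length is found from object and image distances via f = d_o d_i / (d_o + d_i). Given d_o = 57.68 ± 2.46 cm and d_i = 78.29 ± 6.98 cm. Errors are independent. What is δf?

∂f/∂d_o = (d_i/(d_o+d_i))² = 0.332;  ∂f/∂d_i = (d_o/(d_o+d_i))² = 0.180
δf = √((∂f/∂d_o · δd_o)² + (∂f/∂d_i · δd_i)²) = √(0.665 + 1.58) = 1.50 cm

1.50 cm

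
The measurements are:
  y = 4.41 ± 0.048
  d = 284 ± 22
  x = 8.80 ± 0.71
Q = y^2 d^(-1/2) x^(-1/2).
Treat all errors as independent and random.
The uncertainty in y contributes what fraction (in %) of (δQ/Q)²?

(δQ/Q)² = (2·δy/y)² + (−½·δd/d)² + (−½·δx/x)²
  y term: (2×0.0109)² = 0.000474
  d term: (-0.5×0.0775)² = 0.00150
  x term: (-0.5×0.0807)² = 0.00163
Total = 0.00360. Share from y = 0.000474/0.00360 = 0.132.

13.2%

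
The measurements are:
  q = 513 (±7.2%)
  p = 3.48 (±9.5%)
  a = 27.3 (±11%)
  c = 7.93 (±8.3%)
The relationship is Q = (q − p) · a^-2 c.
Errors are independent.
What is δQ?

Let u = q − p = 510. δu = √(δq² + δp²) = √(1360 + 0.109) = 36.9, so δu/u = 0.0725.
Q is then a monomial in u, a, c:
δQ/Q = √((δu/u)² + (-2·δa/a)² + (1·δc/c)²) = √(0.00526 + 0.0484 + 0.00689) = 0.246
Q = 5.42, so δQ = 0.246 × 5.42 = 1.33.

1.33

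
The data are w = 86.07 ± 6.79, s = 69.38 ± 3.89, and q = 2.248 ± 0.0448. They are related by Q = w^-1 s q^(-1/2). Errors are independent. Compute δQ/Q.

0.0973

Q is a product of powers, so relative uncertainties combine in quadrature:
  (-1·δw/w)² = (-1×0.0789)² = 0.00622;  (1·δs/s)² = (1×0.0561)² = 0.00314;  (−½·δq/q)² = (-0.5×0.0199)² = 9.93e-05
δQ/Q = √(0.00947) = 0.0973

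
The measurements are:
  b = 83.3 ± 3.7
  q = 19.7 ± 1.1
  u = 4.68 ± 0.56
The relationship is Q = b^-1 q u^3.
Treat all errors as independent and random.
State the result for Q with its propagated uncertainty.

24.2 ± 8.87

Relative error in a monomial: (δQ/Q)² = Σ (nᵢ · δxᵢ/xᵢ)².
  (-1·δb/b)² = (-1×0.0444)² = 0.00197;  (1·δq/q)² = (1×0.0558)² = 0.00312;  (3·δu/u)² = (3×0.120)² = 0.129
δQ/Q = √(0.134) = 0.366
Q = 24.2, so δQ = 0.366 × 24.2 = 8.87.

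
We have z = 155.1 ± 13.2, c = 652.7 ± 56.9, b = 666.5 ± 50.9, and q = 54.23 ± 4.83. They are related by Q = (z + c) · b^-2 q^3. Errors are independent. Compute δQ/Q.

0.316

Let u = z + c = 807.8. δu = √(δz² + δc²) = √(174 + 3240) = 58.4, so δu/u = 0.0723.
Q is then a monomial in u, b, q:
δQ/Q = √((δu/u)² + (-2·δb/b)² + (3·δq/q)²) = √(0.00523 + 0.0233 + 0.0714) = 0.316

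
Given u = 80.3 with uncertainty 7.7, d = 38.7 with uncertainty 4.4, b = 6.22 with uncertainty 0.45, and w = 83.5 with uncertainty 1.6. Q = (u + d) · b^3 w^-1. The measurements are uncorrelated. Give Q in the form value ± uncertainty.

Let h = u + d = 119. δh = √(δu² + δd²) = √(59.3 + 19.4) = 8.87, so δh/h = 0.0745.
Q is then a monomial in h, b, w:
δQ/Q = √((δh/h)² + (3·δb/b)² + (-1·δw/w)²) = √(0.00555 + 0.0471 + 0.000367) = 0.230
Q = 343, so δQ = 0.230 × 343 = 79.0.

343 ± 79.0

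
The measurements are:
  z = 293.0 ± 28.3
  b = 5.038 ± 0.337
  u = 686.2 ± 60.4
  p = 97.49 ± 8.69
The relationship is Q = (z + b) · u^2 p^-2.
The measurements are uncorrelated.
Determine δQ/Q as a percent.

Let w = z + b = 298.0. δw = √(δz² + δb²) = √(801 + 0.114) = 28.3, so δw/w = 0.0950.
Q is then a monomial in w, u, p:
δQ/Q = √((δw/w)² + (2·δu/u)² + (-2·δp/p)²) = √(0.00902 + 0.0310 + 0.0318) = 0.268

26.8%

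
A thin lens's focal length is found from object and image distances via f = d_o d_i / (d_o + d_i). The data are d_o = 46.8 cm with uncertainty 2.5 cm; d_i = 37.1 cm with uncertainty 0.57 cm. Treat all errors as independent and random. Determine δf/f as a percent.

∂f/∂d_o = (d_i/(d_o+d_i))² = 0.196;  ∂f/∂d_i = (d_o/(d_o+d_i))² = 0.311
δf = √((∂f/∂d_o · δd_o)² + (∂f/∂d_i · δd_i)²) = √(0.239 + 0.0315) = 0.520 cm
f = 20.7 cm, so δf/f = 0.520/20.7 = 0.0251.

2.51%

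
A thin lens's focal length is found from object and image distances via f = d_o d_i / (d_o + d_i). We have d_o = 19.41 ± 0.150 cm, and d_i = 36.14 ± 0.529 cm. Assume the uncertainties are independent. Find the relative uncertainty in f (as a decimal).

∂f/∂d_o = (d_i/(d_o+d_i))² = 0.423;  ∂f/∂d_i = (d_o/(d_o+d_i))² = 0.122
δf = √((∂f/∂d_o · δd_o)² + (∂f/∂d_i · δd_i)²) = √(0.00403 + 0.00417) = 0.0906 cm
f = 12.63 cm, so δf/f = 0.0906/12.63 = 0.00717.

0.00717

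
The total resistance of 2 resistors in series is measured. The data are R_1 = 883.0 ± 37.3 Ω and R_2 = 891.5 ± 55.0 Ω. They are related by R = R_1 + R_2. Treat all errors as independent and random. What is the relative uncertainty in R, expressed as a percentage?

3.75%

Sums and differences: (δR)² = Σ (cᵢ δxᵢ)².
  (δR_1)² = 1390;  (δR_2)² = 3020
δR = √(4420) = 66.5 Ω
R = 1774 Ω, so δR/R = 66.5/1774 = 0.0375.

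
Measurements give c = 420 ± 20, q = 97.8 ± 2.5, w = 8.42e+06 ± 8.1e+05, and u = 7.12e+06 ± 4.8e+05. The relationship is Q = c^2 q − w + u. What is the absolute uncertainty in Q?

1.94e+06

Let p = c^2·q = 1.73e+07. δp/p = √((2·δc/c)² + (1·δq/q)²) = √(0.00907 + 0.000653) = 0.0986, so δp = 1.7e+06.
Q = p − w + u: δQ = √(δp² + δw² + δu²) = √(2.89e+12 + 6.56e+11 + 2.3e+11) = 1.94e+06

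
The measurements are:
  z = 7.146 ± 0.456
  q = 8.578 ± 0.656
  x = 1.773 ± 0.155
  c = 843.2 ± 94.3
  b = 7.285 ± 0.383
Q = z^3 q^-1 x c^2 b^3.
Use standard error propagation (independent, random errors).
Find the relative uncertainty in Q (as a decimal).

Products/powers → add relative errors in quadrature, weighted by exponent:
  (3·δz/z)² = (3×0.0638)² = 0.0366;  (-1·δq/q)² = (-1×0.0765)² = 0.00585;  (1·δx/x)² = (1×0.0874)² = 0.00764;  (2·δc/c)² = (2×0.112)² = 0.0500;  (3·δb/b)² = (3×0.0526)² = 0.0249
δQ/Q = √(0.125) = 0.354

0.354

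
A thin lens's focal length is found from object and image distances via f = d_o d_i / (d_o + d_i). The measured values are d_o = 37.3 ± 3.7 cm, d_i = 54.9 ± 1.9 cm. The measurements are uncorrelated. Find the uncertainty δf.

∂f/∂d_o = (d_i/(d_o+d_i))² = 0.355;  ∂f/∂d_i = (d_o/(d_o+d_i))² = 0.164
δf = √((∂f/∂d_o · δd_o)² + (∂f/∂d_i · δd_i)²) = √(1.72 + 0.0967) = 1.35 cm

1.35 cm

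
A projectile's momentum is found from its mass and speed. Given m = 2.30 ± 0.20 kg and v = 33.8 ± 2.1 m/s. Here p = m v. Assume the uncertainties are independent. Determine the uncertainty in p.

Since p is a product/quotient, work with relative uncertainties:
  (1·δm/m)² = (1×0.0870)² = 0.00756;  (1·δv/v)² = (1×0.0621)² = 0.00386
δp/p = √(0.0114) = 0.107
p = 77.7 kg·m/s, so δp = 0.107 × 77.7 = 8.31 kg·m/s.

8.31 kg·m/s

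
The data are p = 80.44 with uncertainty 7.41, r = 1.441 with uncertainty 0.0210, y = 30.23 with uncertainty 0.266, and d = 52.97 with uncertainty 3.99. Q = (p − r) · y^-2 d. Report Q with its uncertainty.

Let u = p − r = 79.00. δu = √(δp² + δr²) = √(54.9 + 0.000441) = 7.41, so δu/u = 0.0938.
Q is then a monomial in u, y, d:
δQ/Q = √((δu/u)² + (-2·δy/y)² + (1·δd/d)²) = √(0.00880 + 0.000310 + 0.00567) = 0.122
Q = 4.579, so δQ = 0.122 × 4.579 = 0.557.

4.579 ± 0.557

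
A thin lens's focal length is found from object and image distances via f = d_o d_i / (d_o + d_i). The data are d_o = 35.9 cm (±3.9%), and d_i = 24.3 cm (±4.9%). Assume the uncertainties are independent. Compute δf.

∂f/∂d_o = (d_i/(d_o+d_i))² = 0.163;  ∂f/∂d_i = (d_o/(d_o+d_i))² = 0.356
δf = √((∂f/∂d_o · δd_o)² + (∂f/∂d_i · δd_i)²) = √(0.0520 + 0.179) = 0.481 cm

0.481 cm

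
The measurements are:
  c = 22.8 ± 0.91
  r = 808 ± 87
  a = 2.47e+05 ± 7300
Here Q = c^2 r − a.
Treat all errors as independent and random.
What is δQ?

56800

Let p = c^2·r = 4.2e+05. δp/p = √((2·δc/c)² + (1·δr/r)²) = √(0.00637 + 0.0116) = 0.134, so δp = 56300.
Q = p − a: δQ = √(δp² + δa²) = √(3.17e+09 + 5.33e+07) = 56800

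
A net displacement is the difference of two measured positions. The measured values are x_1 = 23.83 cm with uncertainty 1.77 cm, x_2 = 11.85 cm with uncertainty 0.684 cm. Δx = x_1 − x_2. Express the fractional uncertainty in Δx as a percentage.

15.8%

Absolute uncertainties add in quadrature for a linear combination:
  (δx_1)² = 3.13;  (δx_2)² = 0.468
δΔx = √(3.60) = 1.90 cm
Δx = 11.98 cm, so δΔx/Δx = 1.90/11.98 = 0.158.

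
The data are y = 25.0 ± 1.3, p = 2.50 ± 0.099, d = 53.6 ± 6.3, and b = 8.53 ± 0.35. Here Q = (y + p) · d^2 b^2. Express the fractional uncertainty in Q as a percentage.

25.3%

Let u = y + p = 27.5. δu = √(δy² + δp²) = √(1.69 + 0.00980) = 1.30, so δu/u = 0.0474.
Q is then a monomial in u, d, b:
δQ/Q = √((δu/u)² + (2·δd/d)² + (2·δb/b)²) = √(0.00225 + 0.0553 + 0.00673) = 0.253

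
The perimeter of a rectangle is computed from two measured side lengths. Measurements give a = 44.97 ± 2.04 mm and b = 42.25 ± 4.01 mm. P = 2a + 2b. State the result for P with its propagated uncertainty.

P is a linear combination, so absolute uncertainties add in quadrature:
  (2·δa)² = 16.6;  (2·δb)² = 64.3
δP = √(81.0) = 9.00 mm
P = 174.4 mm.

174.4 ± 9.00 mm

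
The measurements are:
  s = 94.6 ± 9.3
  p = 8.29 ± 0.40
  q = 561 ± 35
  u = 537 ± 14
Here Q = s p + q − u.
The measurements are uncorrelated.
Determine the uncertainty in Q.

Let w = s·p = 784. δw/w = √((1·δs/s)² + (1·δp/p)²) = √(0.00966 + 0.00233) = 0.110, so δw = 85.9.
Q = w + q − u: δQ = √(δw² + δq² + δu²) = √(7380 + 1220 + 196) = 93.8

93.8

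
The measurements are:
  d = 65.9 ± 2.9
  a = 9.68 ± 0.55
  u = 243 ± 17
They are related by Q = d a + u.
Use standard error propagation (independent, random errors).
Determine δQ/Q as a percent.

5.55%

Let p = d·a = 638. δp/p = √((1·δd/d)² + (1·δa/a)²) = √(0.00194 + 0.00323) = 0.0719, so δp = 45.8.
Q = p + u: δQ = √(δp² + δu²) = √(2100 + 289) = 48.9
Q = 881, so δQ/Q = 48.9/881 = 0.0555.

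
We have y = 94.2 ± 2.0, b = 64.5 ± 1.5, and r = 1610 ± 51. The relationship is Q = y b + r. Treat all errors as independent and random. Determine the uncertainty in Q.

Let p = y·b = 6080. δp/p = √((1·δy/y)² + (1·δb/b)²) = √(0.000451 + 0.000541) = 0.0315, so δp = 191.
Q = p + r: δQ = √(δp² + δr²) = √(36600 + 2600) = 198

198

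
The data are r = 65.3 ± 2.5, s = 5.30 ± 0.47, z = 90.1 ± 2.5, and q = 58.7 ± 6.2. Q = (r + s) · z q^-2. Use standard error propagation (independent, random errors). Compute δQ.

0.399

Let u = r + s = 70.6. δu = √(δr² + δs²) = √(6.25 + 0.221) = 2.54, so δu/u = 0.0360.
Q is then a monomial in u, z, q:
δQ/Q = √((δu/u)² + (1·δz/z)² + (-2·δq/q)²) = √(0.00130 + 0.000770 + 0.0446) = 0.216
Q = 1.85, so δQ = 0.216 × 1.85 = 0.399.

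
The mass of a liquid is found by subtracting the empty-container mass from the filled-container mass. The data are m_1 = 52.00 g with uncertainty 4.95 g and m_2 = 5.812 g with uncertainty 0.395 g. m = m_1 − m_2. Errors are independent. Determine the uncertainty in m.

4.97 g

m is a linear combination, so absolute uncertainties add in quadrature:
  (δm_1)² = 24.5;  (δm_2)² = 0.156
δm = √(24.7) = 4.97 g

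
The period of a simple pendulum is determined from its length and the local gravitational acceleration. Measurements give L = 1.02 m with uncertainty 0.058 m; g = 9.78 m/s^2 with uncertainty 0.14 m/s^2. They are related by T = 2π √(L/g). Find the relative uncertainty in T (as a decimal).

For a monomial T ∝ L^(1/2), g^(-1/2), fractional errors add in quadrature:
  (½·δL/L)² = (0.5×0.0569)² = 0.000808;  (−½·δg/g)² = (-0.5×0.0143)² = 5.12e-05
δT/T = √(0.000860) = 0.0293

0.0293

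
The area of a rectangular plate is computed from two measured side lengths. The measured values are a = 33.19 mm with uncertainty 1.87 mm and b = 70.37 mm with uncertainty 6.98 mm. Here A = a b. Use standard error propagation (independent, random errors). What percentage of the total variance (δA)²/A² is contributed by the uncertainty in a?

(δA/A)² = (1·δa/a)² + (1·δb/b)²
  a term: (1×0.0563)² = 0.00317
  b term: (1×0.0992)² = 0.00984
Total = 0.0130. Share from a = 0.00317/0.0130 = 0.244.

24.4%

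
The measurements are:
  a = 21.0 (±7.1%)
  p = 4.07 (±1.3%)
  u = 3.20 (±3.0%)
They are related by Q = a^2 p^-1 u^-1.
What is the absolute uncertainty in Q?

Since Q is a product/quotient, work with relative uncertainties:
  (2·δa/a)² = (2×0.0710)² = 0.0202;  (-1·δp/p)² = (-1×0.0130)² = 0.000169;  (-1·δu/u)² = (-1×0.0300)² = 0.000900
δQ/Q = √(0.0212) = 0.146
Q = 33.9, so δQ = 0.146 × 33.9 = 4.93.

4.93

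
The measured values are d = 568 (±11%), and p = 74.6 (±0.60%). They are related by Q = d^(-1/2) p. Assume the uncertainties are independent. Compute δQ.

0.173

Since Q is a product/quotient, work with relative uncertainties:
  (−½·δd/d)² = (-0.5×0.110)² = 0.00302;  (1·δp/p)² = (1×0.00600)² = 3.6e-05
δQ/Q = √(0.00306) = 0.0553
Q = 3.13, so δQ = 0.0553 × 3.13 = 0.173.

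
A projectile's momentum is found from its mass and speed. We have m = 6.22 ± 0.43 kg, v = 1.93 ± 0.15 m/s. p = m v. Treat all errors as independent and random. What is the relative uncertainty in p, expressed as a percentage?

10.4%

Each factor contributes (exponent × relative error)² to (δp/p)²:
  (1·δm/m)² = (1×0.0691)² = 0.00478;  (1·δv/v)² = (1×0.0777)² = 0.00604
δp/p = √(0.0108) = 0.104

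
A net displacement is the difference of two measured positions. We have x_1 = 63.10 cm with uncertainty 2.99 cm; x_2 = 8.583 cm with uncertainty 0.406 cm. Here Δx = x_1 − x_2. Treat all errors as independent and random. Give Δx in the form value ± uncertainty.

Each term contributes (cᵢ δxᵢ)² to (δΔx)²:
  (δx_1)² = 8.94;  (δx_2)² = 0.165
δΔx = √(9.10) = 3.02 cm
Δx = 54.52 cm.

54.52 ± 3.02 cm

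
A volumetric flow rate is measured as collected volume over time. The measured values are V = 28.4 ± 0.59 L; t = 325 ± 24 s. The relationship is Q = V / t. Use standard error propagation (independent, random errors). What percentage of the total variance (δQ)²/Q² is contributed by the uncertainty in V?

7.33%

(δQ/Q)² = (1·δV/V)² + (-1·δt/t)²
  V term: (1×0.0208)² = 0.000432
  t term: (-1×0.0738)² = 0.00545
Total = 0.00588. Share from V = 0.000432/0.00588 = 0.0733.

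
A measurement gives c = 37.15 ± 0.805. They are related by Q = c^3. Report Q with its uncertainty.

Q ∝ c^3, so δQ/Q = |3| · δc/c = 3 × 0.0217 = 0.0650.
Q = 51270, so δQ = 0.0650 × 51270 = 3330.

51270 ± 3330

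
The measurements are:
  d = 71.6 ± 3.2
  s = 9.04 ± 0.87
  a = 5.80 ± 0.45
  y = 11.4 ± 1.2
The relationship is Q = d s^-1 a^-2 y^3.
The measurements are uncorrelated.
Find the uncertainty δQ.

128

Q is a product of powers, so relative uncertainties combine in quadrature:
  (1·δd/d)² = (1×0.0447)² = 0.00200;  (-1·δs/s)² = (-1×0.0962)² = 0.00926;  (-2·δa/a)² = (-2×0.0776)² = 0.0241;  (3·δy/y)² = (3×0.105)² = 0.0997
δQ/Q = √(0.135) = 0.368
Q = 349, so δQ = 0.368 × 349 = 128.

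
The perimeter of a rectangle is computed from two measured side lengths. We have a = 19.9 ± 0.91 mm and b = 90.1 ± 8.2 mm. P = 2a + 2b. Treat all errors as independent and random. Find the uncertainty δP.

Each term contributes (cᵢ δxᵢ)² to (δP)²:
  (2·δa)² = 3.31;  (2·δb)² = 269
δP = √(272) = 16.5 mm

16.5 mm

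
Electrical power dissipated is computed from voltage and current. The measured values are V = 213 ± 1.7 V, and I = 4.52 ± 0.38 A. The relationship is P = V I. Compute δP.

Relative error in a monomial: (δP/P)² = Σ (nᵢ · δxᵢ/xᵢ)².
  (1·δV/V)² = (1×0.00798)² = 6.37e-05;  (1·δI/I)² = (1×0.0841)² = 0.00707
δP/P = √(0.00713) = 0.0844
P = 963 W, so δP = 0.0844 × 963 = 81.3 W.

81.3 W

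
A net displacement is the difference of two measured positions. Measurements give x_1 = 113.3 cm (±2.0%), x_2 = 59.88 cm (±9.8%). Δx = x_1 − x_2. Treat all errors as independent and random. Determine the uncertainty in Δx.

Each term contributes (cᵢ δxᵢ)² to (δΔx)²:
  (δx_1)² = 5.13;  (δx_2)² = 34.4
δΔx = √(39.6) = 6.29 cm

6.29 cm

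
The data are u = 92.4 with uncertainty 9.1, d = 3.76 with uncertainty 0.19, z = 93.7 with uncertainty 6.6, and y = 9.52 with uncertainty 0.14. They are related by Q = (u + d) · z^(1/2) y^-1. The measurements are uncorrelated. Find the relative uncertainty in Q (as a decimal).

0.102

Let w = u + d = 96.2. δw = √(δu² + δd²) = √(82.8 + 0.0361) = 9.10, so δw/w = 0.0947.
Q is then a monomial in w, z, y:
δQ/Q = √((δw/w)² + (½·δz/z)² + (-1·δy/y)²) = √(0.00896 + 0.00124 + 0.000216) = 0.102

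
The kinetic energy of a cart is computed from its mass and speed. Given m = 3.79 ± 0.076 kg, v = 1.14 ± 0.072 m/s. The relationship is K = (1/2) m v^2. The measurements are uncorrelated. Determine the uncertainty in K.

For a monomial K ∝ m, v^2, fractional errors add in quadrature:
  (1·δm/m)² = (1×0.0201)² = 0.000402;  (2·δv/v)² = (2×0.0632)² = 0.0160
δK/K = √(0.0164) = 0.128
K = 2.46 J, so δK = 0.128 × 2.46 = 0.315 J.

0.315 J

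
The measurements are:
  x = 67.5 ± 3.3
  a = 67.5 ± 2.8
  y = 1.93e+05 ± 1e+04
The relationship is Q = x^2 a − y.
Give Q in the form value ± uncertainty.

Let p = x^2·a = 3.08e+05. δp/p = √((2·δx/x)² + (1·δa/a)²) = √(0.00956 + 0.00172) = 0.106, so δp = 32700.
Q = p − y: δQ = √(δp² + δy²) = √(1.07e+09 + 1e+08) = 34200
Q = 1.15e+05.

(1.15 ± 0.342) × 10^5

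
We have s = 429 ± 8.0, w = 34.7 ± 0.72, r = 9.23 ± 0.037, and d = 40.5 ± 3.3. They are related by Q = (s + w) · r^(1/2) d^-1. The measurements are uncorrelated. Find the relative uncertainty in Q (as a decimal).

Let u = s + w = 464. δu = √(δs² + δw²) = √(64.0 + 0.518) = 8.03, so δu/u = 0.0173.
Q is then a monomial in u, r, d:
δQ/Q = √((δu/u)² + (½·δr/r)² + (-1·δd/d)²) = √(0.000300 + 4.02e-06 + 0.00664) = 0.0833

0.0833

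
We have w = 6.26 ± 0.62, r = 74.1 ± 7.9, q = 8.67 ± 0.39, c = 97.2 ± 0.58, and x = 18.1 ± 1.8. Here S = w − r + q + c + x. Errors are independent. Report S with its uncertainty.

56.1 ± 8.16

For a sum/difference, combine absolute errors in quadrature:
  (δw)² = 0.384;  (δr)² = 62.4;  (δq)² = 0.152;  (δc)² = 0.336;  (δx)² = 3.24
δS = √(66.5) = 8.16
S = 56.1.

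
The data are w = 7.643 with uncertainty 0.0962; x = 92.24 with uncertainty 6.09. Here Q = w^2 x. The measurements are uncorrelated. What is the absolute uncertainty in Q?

381

Each factor contributes (exponent × relative error)² to (δQ/Q)²:
  (2·δw/w)² = (2×0.0126)² = 0.000634;  (1·δx/x)² = (1×0.0660)² = 0.00436
δQ/Q = √(0.00499) = 0.0707
Q = 5388, so δQ = 0.0707 × 5388 = 381.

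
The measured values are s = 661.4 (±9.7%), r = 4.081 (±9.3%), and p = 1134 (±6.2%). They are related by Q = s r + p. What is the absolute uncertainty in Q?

Let w = s·r = 2699. δw/w = √((1·δs/s)² + (1·δr/r)²) = √(0.00941 + 0.00865) = 0.134, so δw = 363.
Q = w + p: δQ = √(δw² + δp²) = √(1.32e+05 + 4940) = 369

369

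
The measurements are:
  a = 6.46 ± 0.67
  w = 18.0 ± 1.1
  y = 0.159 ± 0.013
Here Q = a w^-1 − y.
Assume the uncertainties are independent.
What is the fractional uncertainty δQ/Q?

Let p = a·w^-1 = 0.359. δp/p = √((1·δa/a)² + (-1·δw/w)²) = √(0.0108 + 0.00373) = 0.120, so δp = 0.0432.
Q = p − y: δQ = √(δp² + δy²) = √(0.00187 + 0.000169) = 0.0451
Q = 0.200, so δQ/Q = 0.0451/0.200 = 0.226.

0.226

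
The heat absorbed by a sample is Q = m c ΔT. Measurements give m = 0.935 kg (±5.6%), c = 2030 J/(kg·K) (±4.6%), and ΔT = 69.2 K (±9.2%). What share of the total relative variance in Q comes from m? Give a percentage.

(δQ/Q)² = (1·δm/m)² + (1·δc/c)² + (1·δΔT/ΔT)²
  m term: (1×0.0560)² = 0.00314
  c term: (1×0.0460)² = 0.00212
  ΔT term: (1×0.0920)² = 0.00846
Total = 0.0137. Share from m = 0.00314/0.0137 = 0.229.

22.9%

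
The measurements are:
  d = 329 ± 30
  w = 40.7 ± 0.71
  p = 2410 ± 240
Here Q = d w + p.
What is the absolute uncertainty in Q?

1270

Let h = d·w = 13400. δh/h = √((1·δd/d)² + (1·δw/w)²) = √(0.00831 + 0.000304) = 0.0928, so δh = 1240.
Q = h + p: δQ = √(δh² + δp²) = √(1.55e+06 + 57600) = 1270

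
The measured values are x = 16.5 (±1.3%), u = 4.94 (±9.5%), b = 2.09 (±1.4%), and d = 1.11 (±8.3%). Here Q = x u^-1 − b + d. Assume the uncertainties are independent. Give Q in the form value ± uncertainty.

2.36 ± 0.335

Let p = x·u^-1 = 3.34. δp/p = √((1·δx/x)² + (-1·δu/u)²) = √(0.000169 + 0.00903) = 0.0959, so δp = 0.320.
Q = p − b + d: δQ = √(δp² + δb² + δd²) = √(0.103 + 0.000856 + 0.00849) = 0.335
Q = 2.36.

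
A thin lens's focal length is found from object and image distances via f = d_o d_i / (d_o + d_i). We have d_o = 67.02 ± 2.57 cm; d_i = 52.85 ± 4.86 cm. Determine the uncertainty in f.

1.60 cm

∂f/∂d_o = (d_i/(d_o+d_i))² = 0.194;  ∂f/∂d_i = (d_o/(d_o+d_i))² = 0.313
δf = √((∂f/∂d_o · δd_o)² + (∂f/∂d_i · δd_i)²) = √(0.250 + 2.31) = 1.60 cm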